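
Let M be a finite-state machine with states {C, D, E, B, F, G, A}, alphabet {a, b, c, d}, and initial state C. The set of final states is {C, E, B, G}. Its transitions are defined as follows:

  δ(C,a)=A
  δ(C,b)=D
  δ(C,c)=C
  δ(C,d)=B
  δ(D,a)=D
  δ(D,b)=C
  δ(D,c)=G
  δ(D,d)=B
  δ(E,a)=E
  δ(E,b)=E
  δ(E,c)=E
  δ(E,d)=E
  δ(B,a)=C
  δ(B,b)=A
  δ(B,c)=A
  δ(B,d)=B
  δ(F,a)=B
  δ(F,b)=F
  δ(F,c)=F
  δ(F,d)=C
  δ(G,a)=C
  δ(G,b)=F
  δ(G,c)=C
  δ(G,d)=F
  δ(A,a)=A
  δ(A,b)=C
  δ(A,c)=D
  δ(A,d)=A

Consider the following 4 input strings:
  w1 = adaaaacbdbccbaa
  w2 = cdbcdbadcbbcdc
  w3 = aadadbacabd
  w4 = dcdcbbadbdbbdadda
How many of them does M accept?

w1: Trace: C -a-> A -d-> A -a-> A -a-> A -a-> A -a-> A -c-> D -b-> C -d-> B -b-> A -c-> D -c-> G -b-> F -a-> B -a-> C  → end C, accepted
w2: Trace: C -c-> C -d-> B -b-> A -c-> D -d-> B -b-> A -a-> A -d-> A -c-> D -b-> C -b-> D -c-> G -d-> F -c-> F  → end F, rejected
w3: Trace: C -a-> A -a-> A -d-> A -a-> A -d-> A -b-> C -a-> A -c-> D -a-> D -b-> C -d-> B  → end B, accepted
w4: Trace: C -d-> B -c-> A -d-> A -c-> D -b-> C -b-> D -a-> D -d-> B -b-> A -d-> A -b-> C -b-> D -d-> B -a-> C -d-> B -d-> B -a-> C  → end C, accepted

3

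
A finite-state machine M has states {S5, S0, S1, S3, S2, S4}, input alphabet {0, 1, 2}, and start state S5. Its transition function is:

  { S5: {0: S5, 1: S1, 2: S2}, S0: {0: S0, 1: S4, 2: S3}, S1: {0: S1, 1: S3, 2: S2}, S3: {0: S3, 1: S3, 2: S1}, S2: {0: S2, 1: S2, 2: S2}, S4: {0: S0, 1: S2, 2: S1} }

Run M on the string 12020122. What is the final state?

S2

S5 → S1 → S2 → S2 → S2 → S2 → S2 → S2 → S2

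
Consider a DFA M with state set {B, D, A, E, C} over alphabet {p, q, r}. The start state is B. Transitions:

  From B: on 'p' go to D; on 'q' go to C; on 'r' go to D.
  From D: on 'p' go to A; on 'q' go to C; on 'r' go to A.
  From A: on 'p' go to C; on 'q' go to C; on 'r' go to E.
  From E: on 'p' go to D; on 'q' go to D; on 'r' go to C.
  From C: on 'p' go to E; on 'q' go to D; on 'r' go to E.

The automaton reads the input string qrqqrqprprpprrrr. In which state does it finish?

start at B
read 'q': B → C
read 'r': C → E
read 'q': E → D
read 'q': D → C
read 'r': C → E
read 'q': E → D
read 'p': D → A
read 'r': A → E
read 'p': E → D
read 'r': D → A
read 'p': A → C
read 'p': C → E
read 'r': E → C
read 'r': C → E
read 'r': E → C
read 'r': C → E

E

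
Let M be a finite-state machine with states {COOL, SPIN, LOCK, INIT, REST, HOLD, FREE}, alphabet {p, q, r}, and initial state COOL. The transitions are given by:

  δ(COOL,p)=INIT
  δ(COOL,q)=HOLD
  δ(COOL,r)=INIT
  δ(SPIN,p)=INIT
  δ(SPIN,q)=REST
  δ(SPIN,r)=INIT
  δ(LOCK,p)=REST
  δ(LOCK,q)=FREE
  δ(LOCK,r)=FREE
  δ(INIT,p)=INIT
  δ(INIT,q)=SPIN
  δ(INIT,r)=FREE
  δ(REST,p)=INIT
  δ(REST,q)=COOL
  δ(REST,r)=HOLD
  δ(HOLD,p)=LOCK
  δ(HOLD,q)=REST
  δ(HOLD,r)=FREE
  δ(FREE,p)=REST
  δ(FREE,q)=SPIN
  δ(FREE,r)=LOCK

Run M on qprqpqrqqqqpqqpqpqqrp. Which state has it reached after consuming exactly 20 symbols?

HOLD

Trace: COOL -q-> HOLD -p-> LOCK -r-> FREE -q-> SPIN -p-> INIT -q-> SPIN -r-> INIT -q-> SPIN -q-> REST -q-> COOL -q-> HOLD -p-> LOCK -q-> FREE -q-> SPIN -p-> INIT -q-> SPIN -p-> INIT -q-> SPIN -q-> REST -r-> HOLD
After 20 symbols: HOLD.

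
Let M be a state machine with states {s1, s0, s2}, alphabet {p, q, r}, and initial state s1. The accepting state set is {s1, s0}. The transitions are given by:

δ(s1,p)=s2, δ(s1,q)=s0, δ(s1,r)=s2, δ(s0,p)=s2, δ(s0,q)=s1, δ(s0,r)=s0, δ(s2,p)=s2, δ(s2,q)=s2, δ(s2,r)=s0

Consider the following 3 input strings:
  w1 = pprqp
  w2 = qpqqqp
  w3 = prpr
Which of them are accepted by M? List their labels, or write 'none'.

w3

w1: s1 → s2 → s2 → s0 → s1 → s2  → end s2, rejected
w2: s1 → s0 → s2 → s2 → s2 → s2 → s2  → end s2, rejected
w3: s1 → s2 → s0 → s2 → s0  → end s0, accepted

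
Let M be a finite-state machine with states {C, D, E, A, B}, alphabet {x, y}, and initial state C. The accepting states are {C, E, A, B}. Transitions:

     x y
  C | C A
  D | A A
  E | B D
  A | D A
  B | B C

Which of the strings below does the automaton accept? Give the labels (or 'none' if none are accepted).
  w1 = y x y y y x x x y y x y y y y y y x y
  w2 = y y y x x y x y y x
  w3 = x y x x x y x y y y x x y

w1, w3

w1: C → A → D → A → A → A → D → A → D → A → A → D → A → A → A → A → A → A → D → A  → end A, accepted
w2: C → A → A → A → D → A → A → D → A → A → D  → end D, rejected
w3: C → C → A → D → A → D → A → D → A → A → A → D → A → A  → end A, accepted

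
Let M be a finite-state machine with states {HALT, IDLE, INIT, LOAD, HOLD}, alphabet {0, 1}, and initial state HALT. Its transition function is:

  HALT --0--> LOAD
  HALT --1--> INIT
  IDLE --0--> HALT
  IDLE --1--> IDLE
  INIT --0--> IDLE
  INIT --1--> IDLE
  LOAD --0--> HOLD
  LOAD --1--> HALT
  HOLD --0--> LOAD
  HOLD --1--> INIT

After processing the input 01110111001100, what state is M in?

start at HALT
read '0': HALT → LOAD
read '1': LOAD → HALT
read '1': HALT → INIT
read '1': INIT → IDLE
read '0': IDLE → HALT
read '1': HALT → INIT
read '1': INIT → IDLE
read '1': IDLE → IDLE
read '0': IDLE → HALT
read '0': HALT → LOAD
read '1': LOAD → HALT
read '1': HALT → INIT
read '0': INIT → IDLE
read '0': IDLE → HALT

HALT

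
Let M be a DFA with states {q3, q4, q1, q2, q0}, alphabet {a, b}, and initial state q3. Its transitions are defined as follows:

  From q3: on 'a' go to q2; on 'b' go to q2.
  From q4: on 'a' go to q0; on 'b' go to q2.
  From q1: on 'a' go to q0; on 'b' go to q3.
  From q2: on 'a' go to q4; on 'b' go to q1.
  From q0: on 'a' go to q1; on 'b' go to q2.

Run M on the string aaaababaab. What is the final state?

q3

q3 → q2 → q4 → q0 → q1 → q3 → q2 → q1 → q0 → q1 → q3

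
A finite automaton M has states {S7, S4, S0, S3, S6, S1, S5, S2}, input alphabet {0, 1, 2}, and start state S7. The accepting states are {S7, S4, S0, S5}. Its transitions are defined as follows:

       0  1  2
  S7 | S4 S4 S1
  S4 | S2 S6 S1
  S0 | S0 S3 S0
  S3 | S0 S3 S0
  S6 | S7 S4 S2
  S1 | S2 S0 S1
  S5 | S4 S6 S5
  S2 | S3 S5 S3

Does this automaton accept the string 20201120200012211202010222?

Yes

Trace: S7 -2-> S1 -0-> S2 -2-> S3 -0-> S0 -1-> S3 -1-> S3 -2-> S0 -0-> S0 -2-> S0 -0-> S0 -0-> S0 -0-> S0 -1-> S3 -2-> S0 -2-> S0 -1-> S3 -1-> S3 -2-> S0 -0-> S0 -2-> S0 -0-> S0 -1-> S3 -0-> S0 -2-> S0 -2-> S0 -2-> S0
End state S0 is accepting.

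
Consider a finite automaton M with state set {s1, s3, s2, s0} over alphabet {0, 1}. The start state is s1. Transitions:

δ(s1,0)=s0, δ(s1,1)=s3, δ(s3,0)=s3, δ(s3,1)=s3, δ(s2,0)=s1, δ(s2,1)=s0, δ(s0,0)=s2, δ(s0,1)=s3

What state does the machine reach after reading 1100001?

s3

Trace: s1 -1-> s3 -1-> s3 -0-> s3 -0-> s3 -0-> s3 -0-> s3 -1-> s3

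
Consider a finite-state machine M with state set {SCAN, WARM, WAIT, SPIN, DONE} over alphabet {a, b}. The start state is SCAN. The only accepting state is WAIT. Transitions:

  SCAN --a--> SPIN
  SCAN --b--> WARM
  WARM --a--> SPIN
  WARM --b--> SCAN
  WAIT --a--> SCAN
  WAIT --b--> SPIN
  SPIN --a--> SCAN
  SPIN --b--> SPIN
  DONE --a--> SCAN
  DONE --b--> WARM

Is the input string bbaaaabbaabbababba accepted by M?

No

Trace: SCAN -b-> WARM -b-> SCAN -a-> SPIN -a-> SCAN -a-> SPIN -a-> SCAN -b-> WARM -b-> SCAN -a-> SPIN -a-> SCAN -b-> WARM -b-> SCAN -a-> SPIN -b-> SPIN -a-> SCAN -b-> WARM -b-> SCAN -a-> SPIN
End state SPIN is not accepting.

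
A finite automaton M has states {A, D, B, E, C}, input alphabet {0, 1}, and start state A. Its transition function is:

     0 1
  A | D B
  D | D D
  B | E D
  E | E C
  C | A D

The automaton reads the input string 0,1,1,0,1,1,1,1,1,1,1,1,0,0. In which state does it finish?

A → D → D → D → D → D → D → D → D → D → D → D → D → D → D

D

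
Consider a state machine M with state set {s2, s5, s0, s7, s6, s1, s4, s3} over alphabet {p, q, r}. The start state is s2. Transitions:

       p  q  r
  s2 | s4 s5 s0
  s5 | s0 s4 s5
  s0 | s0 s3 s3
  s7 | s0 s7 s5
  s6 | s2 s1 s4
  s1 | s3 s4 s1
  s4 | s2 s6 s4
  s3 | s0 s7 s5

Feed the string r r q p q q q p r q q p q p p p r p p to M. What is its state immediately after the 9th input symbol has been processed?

s2 → s0 → s3 → s7 → s0 → s3 → s7 → s7 → s0 → s3
After 9 symbols: s3.

s3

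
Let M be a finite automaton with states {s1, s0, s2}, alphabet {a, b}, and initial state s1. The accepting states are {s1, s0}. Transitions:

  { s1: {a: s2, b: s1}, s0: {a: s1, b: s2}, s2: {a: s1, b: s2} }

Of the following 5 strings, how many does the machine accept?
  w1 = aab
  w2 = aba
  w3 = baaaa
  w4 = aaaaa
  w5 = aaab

3

w1:
  start at s1
  read 'a': s1 → s2
  read 'a': s2 → s1
  read 'b': s1 → s1
  end s1, accepted
w2:
  start at s1
  read 'a': s1 → s2
  read 'b': s2 → s2
  read 'a': s2 → s1
  end s1, accepted
w3:
  start at s1
  read 'b': s1 → s1
  read 'a': s1 → s2
  read 'a': s2 → s1
  read 'a': s1 → s2
  read 'a': s2 → s1
  end s1, accepted
w4:
  start at s1
  read 'a': s1 → s2
  read 'a': s2 → s1
  read 'a': s1 → s2
  read 'a': s2 → s1
  read 'a': s1 → s2
  end s2, rejected
w5:
  start at s1
  read 'a': s1 → s2
  read 'a': s2 → s1
  read 'a': s1 → s2
  read 'b': s2 → s2
  end s2, rejected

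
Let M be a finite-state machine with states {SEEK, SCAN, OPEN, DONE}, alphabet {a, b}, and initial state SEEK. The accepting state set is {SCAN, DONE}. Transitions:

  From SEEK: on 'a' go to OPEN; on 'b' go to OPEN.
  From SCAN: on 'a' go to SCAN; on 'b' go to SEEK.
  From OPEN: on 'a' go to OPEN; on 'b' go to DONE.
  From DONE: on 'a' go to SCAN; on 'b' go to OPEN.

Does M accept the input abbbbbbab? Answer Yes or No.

start at SEEK
read 'a': SEEK → OPEN
read 'b': OPEN → DONE
read 'b': DONE → OPEN
read 'b': OPEN → DONE
read 'b': DONE → OPEN
read 'b': OPEN → DONE
read 'b': DONE → OPEN
read 'a': OPEN → OPEN
read 'b': OPEN → DONE
End state DONE is accepting.

Yes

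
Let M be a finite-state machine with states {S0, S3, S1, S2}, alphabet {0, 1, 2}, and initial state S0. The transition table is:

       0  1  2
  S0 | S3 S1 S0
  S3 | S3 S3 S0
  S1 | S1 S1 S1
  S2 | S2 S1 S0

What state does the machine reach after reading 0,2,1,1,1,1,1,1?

start at S0
read '0': S0 → S3
read '2': S3 → S0
read '1': S0 → S1
read '1': S1 → S1
read '1': S1 → S1
read '1': S1 → S1
read '1': S1 → S1
read '1': S1 → S1

S1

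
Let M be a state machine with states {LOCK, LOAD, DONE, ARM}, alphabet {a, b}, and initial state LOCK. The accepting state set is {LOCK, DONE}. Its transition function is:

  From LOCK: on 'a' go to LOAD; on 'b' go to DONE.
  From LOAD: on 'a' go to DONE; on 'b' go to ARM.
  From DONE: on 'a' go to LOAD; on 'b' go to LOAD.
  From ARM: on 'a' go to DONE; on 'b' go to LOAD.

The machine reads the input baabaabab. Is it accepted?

Trace: LOCK -b-> DONE -a-> LOAD -a-> DONE -b-> LOAD -a-> DONE -a-> LOAD -b-> ARM -a-> DONE -b-> LOAD
End state LOAD is not accepting.

No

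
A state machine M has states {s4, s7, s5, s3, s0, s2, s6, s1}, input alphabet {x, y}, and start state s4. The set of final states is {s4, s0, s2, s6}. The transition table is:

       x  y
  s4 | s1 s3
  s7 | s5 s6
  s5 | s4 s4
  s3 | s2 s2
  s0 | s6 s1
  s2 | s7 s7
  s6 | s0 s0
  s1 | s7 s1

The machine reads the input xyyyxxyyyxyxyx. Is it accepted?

start at s4
read 'x': s4 → s1
read 'y': s1 → s1
read 'y': s1 → s1
read 'y': s1 → s1
read 'x': s1 → s7
read 'x': s7 → s5
read 'y': s5 → s4
read 'y': s4 → s3
read 'y': s3 → s2
read 'x': s2 → s7
read 'y': s7 → s6
read 'x': s6 → s0
read 'y': s0 → s1
read 'x': s1 → s7
End state s7 is not accepting.

No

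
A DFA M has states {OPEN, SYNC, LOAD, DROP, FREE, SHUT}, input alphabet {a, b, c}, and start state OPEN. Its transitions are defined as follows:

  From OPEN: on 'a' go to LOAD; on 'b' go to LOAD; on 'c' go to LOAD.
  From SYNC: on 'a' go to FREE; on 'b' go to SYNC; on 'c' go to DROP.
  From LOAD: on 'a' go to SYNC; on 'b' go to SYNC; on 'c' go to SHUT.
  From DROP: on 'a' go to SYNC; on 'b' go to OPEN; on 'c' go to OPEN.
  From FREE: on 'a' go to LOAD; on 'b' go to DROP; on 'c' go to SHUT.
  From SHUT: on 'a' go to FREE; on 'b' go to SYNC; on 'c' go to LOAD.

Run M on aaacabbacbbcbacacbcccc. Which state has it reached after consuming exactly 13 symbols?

OPEN

Trace: OPEN -a-> LOAD -a-> SYNC -a-> FREE -c-> SHUT -a-> FREE -b-> DROP -b-> OPEN -a-> LOAD -c-> SHUT -b-> SYNC -b-> SYNC -c-> DROP -b-> OPEN
After 13 symbols: OPEN.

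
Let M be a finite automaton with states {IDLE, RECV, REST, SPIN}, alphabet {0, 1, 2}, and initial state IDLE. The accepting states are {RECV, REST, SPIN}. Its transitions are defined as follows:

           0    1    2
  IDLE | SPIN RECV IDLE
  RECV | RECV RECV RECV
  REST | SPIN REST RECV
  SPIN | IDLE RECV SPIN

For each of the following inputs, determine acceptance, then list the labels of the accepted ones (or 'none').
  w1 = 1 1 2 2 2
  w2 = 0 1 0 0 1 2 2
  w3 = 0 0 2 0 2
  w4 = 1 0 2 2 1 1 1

w1: IDLE → RECV → RECV → RECV → RECV → RECV  → end RECV, accepted
w2: IDLE → SPIN → RECV → RECV → RECV → RECV → RECV → RECV  → end RECV, accepted
w3: IDLE → SPIN → IDLE → IDLE → SPIN → SPIN  → end SPIN, accepted
w4: IDLE → RECV → RECV → RECV → RECV → RECV → RECV → RECV  → end RECV, accepted

w1, w2, w3, w4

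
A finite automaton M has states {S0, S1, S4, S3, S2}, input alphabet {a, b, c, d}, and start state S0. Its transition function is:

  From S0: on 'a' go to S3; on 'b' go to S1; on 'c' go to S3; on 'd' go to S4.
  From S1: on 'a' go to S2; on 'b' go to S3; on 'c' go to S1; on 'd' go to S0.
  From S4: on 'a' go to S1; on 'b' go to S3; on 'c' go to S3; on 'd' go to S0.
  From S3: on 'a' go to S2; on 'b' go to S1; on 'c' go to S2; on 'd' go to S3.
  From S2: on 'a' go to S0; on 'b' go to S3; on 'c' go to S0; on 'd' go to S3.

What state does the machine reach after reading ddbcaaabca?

S2

S0 → S4 → S0 → S1 → S1 → S2 → S0 → S3 → S1 → S1 → S2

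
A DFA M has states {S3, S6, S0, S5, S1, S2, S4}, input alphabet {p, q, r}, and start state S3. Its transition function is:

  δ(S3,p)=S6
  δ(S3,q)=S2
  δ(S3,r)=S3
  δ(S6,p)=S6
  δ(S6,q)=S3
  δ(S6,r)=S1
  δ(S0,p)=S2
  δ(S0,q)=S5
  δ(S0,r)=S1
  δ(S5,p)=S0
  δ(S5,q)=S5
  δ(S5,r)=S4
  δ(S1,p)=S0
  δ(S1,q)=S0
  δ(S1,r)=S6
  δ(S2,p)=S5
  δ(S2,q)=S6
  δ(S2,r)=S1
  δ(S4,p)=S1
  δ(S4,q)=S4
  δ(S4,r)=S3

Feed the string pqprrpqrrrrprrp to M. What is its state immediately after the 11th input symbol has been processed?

Trace: S3 -p-> S6 -q-> S3 -p-> S6 -r-> S1 -r-> S6 -p-> S6 -q-> S3 -r-> S3 -r-> S3 -r-> S3 -r-> S3
After 11 symbols: S3.

S3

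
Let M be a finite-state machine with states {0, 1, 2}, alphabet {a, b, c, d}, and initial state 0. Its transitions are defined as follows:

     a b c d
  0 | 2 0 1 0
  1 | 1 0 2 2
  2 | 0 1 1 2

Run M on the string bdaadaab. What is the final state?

0

0 → 0 → 0 → 2 → 0 → 0 → 2 → 0 → 0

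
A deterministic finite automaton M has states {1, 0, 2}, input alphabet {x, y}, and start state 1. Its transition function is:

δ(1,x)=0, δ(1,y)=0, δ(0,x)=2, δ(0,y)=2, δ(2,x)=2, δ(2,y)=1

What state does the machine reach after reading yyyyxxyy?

start at 1
read 'y': 1 → 0
read 'y': 0 → 2
read 'y': 2 → 1
read 'y': 1 → 0
read 'x': 0 → 2
read 'x': 2 → 2
read 'y': 2 → 1
read 'y': 1 → 0

0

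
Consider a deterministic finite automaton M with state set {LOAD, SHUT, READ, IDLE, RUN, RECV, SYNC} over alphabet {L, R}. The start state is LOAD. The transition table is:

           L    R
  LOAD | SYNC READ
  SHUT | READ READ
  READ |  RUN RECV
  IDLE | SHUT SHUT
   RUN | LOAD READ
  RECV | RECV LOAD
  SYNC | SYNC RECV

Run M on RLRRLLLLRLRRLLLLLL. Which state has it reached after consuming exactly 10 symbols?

LOAD → READ → RUN → READ → RECV → RECV → RECV → RECV → RECV → LOAD → SYNC
After 10 symbols: SYNC.

SYNC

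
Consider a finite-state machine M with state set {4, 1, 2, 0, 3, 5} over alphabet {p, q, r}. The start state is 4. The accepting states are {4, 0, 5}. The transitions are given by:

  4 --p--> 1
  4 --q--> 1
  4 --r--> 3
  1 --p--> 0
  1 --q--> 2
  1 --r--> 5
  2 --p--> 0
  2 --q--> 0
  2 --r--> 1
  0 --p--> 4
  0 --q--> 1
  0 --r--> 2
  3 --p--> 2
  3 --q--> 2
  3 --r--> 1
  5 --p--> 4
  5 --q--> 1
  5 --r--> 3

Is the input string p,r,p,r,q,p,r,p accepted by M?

start at 4
read 'p': 4 → 1
read 'r': 1 → 5
read 'p': 5 → 4
read 'r': 4 → 3
read 'q': 3 → 2
read 'p': 2 → 0
read 'r': 0 → 2
read 'p': 2 → 0
End state 0 is accepting.

Yes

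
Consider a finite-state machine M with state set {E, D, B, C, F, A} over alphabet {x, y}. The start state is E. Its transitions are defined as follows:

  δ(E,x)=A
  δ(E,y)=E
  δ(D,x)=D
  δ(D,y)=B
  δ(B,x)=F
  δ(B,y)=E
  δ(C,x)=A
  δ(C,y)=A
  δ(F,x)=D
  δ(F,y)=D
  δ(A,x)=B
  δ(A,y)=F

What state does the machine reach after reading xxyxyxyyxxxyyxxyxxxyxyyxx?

D

Trace: E -x-> A -x-> B -y-> E -x-> A -y-> F -x-> D -y-> B -y-> E -x-> A -x-> B -x-> F -y-> D -y-> B -x-> F -x-> D -y-> B -x-> F -x-> D -x-> D -y-> B -x-> F -y-> D -y-> B -x-> F -x-> D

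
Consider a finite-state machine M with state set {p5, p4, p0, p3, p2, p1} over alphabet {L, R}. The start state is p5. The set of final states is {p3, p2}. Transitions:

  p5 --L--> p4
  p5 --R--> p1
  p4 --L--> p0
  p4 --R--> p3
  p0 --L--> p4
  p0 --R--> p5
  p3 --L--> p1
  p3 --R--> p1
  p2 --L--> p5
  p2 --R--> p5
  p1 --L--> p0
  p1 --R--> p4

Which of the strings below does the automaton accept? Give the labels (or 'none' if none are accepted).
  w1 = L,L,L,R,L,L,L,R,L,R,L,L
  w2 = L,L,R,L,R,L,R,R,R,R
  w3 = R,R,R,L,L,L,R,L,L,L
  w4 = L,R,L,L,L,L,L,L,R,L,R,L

none

w1: p5 → p4 → p0 → p4 → p3 → p1 → p0 → p4 → p3 → p1 → p4 → p0 → p4  → end p4, rejected
w2: p5 → p4 → p0 → p5 → p4 → p3 → p1 → p4 → p3 → p1 → p4  → end p4, rejected
w3: p5 → p1 → p4 → p3 → p1 → p0 → p4 → p3 → p1 → p0 → p4  → end p4, rejected
w4: p5 → p4 → p3 → p1 → p0 → p4 → p0 → p4 → p0 → p5 → p4 → p3 → p1  → end p1, rejected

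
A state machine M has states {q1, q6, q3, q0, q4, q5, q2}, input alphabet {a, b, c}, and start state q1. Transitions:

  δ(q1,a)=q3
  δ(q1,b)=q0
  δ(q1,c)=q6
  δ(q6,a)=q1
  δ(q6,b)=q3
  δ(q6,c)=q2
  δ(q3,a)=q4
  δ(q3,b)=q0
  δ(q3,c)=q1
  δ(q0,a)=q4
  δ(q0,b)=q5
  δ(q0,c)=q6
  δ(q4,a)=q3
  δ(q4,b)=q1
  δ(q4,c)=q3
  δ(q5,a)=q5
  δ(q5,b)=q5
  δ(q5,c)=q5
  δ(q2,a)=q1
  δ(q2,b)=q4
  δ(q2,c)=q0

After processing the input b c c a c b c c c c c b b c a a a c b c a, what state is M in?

q1

q1 → q0 → q6 → q2 → q1 → q6 → q3 → q1 → q6 → q2 → q0 → q6 → q3 → q0 → q6 → q1 → q3 → q4 → q3 → q0 → q6 → q1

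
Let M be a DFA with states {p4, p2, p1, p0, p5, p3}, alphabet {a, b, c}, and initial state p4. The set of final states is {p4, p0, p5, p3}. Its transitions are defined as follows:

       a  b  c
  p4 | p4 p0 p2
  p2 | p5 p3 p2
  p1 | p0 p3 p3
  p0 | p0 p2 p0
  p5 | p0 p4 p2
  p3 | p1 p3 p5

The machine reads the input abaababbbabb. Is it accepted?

start at p4
read 'a': p4 → p4
read 'b': p4 → p0
read 'a': p0 → p0
read 'a': p0 → p0
read 'b': p0 → p2
read 'a': p2 → p5
read 'b': p5 → p4
read 'b': p4 → p0
read 'b': p0 → p2
read 'a': p2 → p5
read 'b': p5 → p4
read 'b': p4 → p0
End state p0 is accepting.

Yes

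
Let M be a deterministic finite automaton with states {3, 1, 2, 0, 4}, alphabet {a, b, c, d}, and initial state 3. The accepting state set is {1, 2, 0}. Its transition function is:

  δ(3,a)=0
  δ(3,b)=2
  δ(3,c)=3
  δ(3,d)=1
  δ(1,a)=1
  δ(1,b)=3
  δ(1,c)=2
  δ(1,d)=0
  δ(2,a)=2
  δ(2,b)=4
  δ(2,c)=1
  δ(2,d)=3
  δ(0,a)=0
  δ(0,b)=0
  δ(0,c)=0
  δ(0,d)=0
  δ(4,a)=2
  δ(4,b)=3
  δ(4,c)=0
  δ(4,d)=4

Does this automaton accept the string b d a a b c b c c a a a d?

start at 3
read 'b': 3 → 2
read 'd': 2 → 3
read 'a': 3 → 0
read 'a': 0 → 0
read 'b': 0 → 0
read 'c': 0 → 0
read 'b': 0 → 0
read 'c': 0 → 0
read 'c': 0 → 0
read 'a': 0 → 0
read 'a': 0 → 0
read 'a': 0 → 0
read 'd': 0 → 0
End state 0 is accepting.

Yes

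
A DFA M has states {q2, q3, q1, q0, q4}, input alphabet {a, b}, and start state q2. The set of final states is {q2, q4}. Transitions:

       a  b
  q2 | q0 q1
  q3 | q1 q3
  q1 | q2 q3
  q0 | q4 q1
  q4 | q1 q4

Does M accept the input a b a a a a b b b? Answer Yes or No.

No

q2 → q0 → q1 → q2 → q0 → q4 → q1 → q3 → q3 → q3
End state q3 is not accepting.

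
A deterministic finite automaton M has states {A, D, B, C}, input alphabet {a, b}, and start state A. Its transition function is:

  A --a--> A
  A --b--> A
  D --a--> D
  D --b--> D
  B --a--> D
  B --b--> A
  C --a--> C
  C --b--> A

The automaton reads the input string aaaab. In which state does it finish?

Trace: A -a-> A -a-> A -a-> A -a-> A -b-> A

A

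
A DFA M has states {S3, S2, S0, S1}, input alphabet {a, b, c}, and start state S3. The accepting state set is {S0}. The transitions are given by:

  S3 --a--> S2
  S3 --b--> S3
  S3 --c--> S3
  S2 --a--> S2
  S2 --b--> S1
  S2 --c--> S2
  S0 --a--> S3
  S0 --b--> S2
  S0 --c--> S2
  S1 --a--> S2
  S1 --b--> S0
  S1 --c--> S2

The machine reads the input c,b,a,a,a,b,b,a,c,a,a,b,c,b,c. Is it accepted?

start at S3
read 'c': S3 → S3
read 'b': S3 → S3
read 'a': S3 → S2
read 'a': S2 → S2
read 'a': S2 → S2
read 'b': S2 → S1
read 'b': S1 → S0
read 'a': S0 → S3
read 'c': S3 → S3
read 'a': S3 → S2
read 'a': S2 → S2
read 'b': S2 → S1
read 'c': S1 → S2
read 'b': S2 → S1
read 'c': S1 → S2
End state S2 is not accepting.

No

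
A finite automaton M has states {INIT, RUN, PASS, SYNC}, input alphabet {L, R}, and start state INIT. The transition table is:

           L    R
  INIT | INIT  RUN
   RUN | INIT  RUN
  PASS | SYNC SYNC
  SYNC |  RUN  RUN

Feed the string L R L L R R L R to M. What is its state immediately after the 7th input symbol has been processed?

start at INIT
read 'L': INIT → INIT
read 'R': INIT → RUN
read 'L': RUN → INIT
read 'L': INIT → INIT
read 'R': INIT → RUN
read 'R': RUN → RUN
read 'L': RUN → INIT
After 7 symbols: INIT.

INIT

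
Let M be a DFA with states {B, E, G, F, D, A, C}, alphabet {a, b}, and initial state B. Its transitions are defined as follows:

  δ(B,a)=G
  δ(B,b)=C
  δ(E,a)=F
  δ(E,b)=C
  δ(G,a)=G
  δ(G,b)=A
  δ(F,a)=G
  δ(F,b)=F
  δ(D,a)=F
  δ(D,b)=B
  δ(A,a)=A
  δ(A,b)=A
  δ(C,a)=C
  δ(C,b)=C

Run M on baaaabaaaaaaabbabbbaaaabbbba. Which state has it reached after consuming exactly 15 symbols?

C

start at B
read 'b': B → C
read 'a': C → C
read 'a': C → C
read 'a': C → C
read 'a': C → C
read 'b': C → C
read 'a': C → C
read 'a': C → C
read 'a': C → C
read 'a': C → C
read 'a': C → C
read 'a': C → C
read 'a': C → C
read 'b': C → C
read 'b': C → C
After 15 symbols: C.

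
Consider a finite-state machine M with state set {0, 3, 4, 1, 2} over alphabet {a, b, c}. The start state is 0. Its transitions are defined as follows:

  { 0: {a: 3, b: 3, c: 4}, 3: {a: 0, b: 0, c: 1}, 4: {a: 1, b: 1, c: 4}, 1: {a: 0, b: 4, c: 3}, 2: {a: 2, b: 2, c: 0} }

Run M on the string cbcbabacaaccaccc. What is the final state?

0 → 4 → 1 → 3 → 0 → 3 → 0 → 3 → 1 → 0 → 3 → 1 → 3 → 0 → 4 → 4 → 4

4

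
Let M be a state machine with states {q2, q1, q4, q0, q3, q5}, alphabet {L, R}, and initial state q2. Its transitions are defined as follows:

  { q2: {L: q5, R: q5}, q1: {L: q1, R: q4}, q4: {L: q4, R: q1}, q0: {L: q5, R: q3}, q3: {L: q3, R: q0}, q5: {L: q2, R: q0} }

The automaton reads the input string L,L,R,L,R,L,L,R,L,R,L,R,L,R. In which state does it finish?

q0

start at q2
read 'L': q2 → q5
read 'L': q5 → q2
read 'R': q2 → q5
read 'L': q5 → q2
read 'R': q2 → q5
read 'L': q5 → q2
read 'L': q2 → q5
read 'R': q5 → q0
read 'L': q0 → q5
read 'R': q5 → q0
read 'L': q0 → q5
read 'R': q5 → q0
read 'L': q0 → q5
read 'R': q5 → q0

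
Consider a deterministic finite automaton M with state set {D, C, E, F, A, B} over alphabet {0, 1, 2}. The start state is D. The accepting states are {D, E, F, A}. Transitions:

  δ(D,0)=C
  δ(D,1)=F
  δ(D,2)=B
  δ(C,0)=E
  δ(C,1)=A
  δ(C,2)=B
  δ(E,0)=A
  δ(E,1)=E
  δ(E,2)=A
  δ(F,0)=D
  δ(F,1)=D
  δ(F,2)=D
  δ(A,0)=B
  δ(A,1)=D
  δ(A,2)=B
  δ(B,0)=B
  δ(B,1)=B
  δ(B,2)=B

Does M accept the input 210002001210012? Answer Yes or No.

No

Trace: D -2-> B -1-> B -0-> B -0-> B -0-> B -2-> B -0-> B -0-> B -1-> B -2-> B -1-> B -0-> B -0-> B -1-> B -2-> B
End state B is not accepting.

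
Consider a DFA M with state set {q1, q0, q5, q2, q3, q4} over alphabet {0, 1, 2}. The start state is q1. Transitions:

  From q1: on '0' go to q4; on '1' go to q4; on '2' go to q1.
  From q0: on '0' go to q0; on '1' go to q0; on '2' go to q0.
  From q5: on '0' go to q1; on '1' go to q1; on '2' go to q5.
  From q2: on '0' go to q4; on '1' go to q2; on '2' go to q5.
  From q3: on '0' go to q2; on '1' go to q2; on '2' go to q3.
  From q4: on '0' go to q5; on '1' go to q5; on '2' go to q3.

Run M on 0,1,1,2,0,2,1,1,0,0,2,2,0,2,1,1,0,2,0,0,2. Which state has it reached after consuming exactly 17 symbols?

q1

start at q1
read '0': q1 → q4
read '1': q4 → q5
read '1': q5 → q1
read '2': q1 → q1
read '0': q1 → q4
read '2': q4 → q3
read '1': q3 → q2
read '1': q2 → q2
read '0': q2 → q4
read '0': q4 → q5
read '2': q5 → q5
read '2': q5 → q5
read '0': q5 → q1
read '2': q1 → q1
read '1': q1 → q4
read '1': q4 → q5
read '0': q5 → q1
After 17 symbols: q1.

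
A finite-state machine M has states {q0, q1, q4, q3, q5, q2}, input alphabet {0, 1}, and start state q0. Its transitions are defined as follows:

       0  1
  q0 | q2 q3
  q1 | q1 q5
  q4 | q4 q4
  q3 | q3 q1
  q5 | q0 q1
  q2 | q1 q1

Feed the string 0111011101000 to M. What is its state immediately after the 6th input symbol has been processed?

q5

start at q0
read '0': q0 → q2
read '1': q2 → q1
read '1': q1 → q5
read '1': q5 → q1
read '0': q1 → q1
read '1': q1 → q5
After 6 symbols: q5.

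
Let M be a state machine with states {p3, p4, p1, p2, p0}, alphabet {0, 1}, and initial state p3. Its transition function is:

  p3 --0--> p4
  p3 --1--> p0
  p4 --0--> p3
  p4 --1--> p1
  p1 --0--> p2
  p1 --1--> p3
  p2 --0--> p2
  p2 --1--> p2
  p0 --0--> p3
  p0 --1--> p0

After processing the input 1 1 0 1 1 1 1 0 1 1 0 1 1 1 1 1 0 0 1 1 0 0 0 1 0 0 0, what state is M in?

p2

p3 → p0 → p0 → p3 → p0 → p0 → p0 → p0 → p3 → p0 → p0 → p3 → p0 → p0 → p0 → p0 → p0 → p3 → p4 → p1 → p3 → p4 → p3 → p4 → p1 → p2 → p2 → p2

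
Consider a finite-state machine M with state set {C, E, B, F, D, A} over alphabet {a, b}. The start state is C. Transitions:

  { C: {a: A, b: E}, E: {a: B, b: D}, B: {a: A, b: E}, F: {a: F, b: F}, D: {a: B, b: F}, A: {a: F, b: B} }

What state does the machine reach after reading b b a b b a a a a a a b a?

start at C
read 'b': C → E
read 'b': E → D
read 'a': D → B
read 'b': B → E
read 'b': E → D
read 'a': D → B
read 'a': B → A
read 'a': A → F
read 'a': F → F
read 'a': F → F
read 'a': F → F
read 'b': F → F
read 'a': F → F

F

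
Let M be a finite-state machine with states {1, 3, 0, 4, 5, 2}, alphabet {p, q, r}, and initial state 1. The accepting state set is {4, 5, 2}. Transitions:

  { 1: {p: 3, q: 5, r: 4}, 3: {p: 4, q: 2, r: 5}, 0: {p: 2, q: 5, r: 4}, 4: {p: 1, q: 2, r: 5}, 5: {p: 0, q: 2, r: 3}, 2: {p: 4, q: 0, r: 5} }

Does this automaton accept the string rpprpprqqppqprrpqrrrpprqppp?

No

1 → 4 → 1 → 3 → 5 → 0 → 2 → 5 → 2 → 0 → 2 → 4 → 2 → 4 → 5 → 3 → 4 → 2 → 5 → 3 → 5 → 0 → 2 → 5 → 2 → 4 → 1 → 3
End state 3 is not accepting.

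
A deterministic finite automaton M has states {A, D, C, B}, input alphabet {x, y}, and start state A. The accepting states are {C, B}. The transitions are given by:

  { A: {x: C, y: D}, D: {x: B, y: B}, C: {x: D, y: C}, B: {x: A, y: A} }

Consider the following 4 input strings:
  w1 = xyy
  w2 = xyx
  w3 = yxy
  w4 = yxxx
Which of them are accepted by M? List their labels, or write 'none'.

w1: Trace: A -x-> C -y-> C -y-> C  → end C, accepted
w2: Trace: A -x-> C -y-> C -x-> D  → end D, rejected
w3: Trace: A -y-> D -x-> B -y-> A  → end A, rejected
w4: Trace: A -y-> D -x-> B -x-> A -x-> C  → end C, accepted

w1, w4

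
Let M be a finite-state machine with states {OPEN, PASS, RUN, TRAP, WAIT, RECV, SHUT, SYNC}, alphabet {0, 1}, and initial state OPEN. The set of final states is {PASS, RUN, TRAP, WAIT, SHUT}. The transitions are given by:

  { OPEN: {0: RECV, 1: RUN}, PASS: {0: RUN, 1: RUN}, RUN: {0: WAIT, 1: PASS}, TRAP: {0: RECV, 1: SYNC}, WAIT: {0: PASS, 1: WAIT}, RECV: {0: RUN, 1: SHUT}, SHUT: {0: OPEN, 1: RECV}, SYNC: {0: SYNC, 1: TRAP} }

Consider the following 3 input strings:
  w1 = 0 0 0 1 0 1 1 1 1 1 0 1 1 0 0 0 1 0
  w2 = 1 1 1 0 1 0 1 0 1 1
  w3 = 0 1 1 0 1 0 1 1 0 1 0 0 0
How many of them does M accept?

w1:
  start at OPEN
  read '0': OPEN → RECV
  read '0': RECV → RUN
  read '0': RUN → WAIT
  read '1': WAIT → WAIT
  read '0': WAIT → PASS
  read '1': PASS → RUN
  read '1': RUN → PASS
  read '1': PASS → RUN
  read '1': RUN → PASS
  read '1': PASS → RUN
  read '0': RUN → WAIT
  read '1': WAIT → WAIT
  read '1': WAIT → WAIT
  read '0': WAIT → PASS
  read '0': PASS → RUN
  read '0': RUN → WAIT
  read '1': WAIT → WAIT
  read '0': WAIT → PASS
  end PASS, accepted
w2:
  start at OPEN
  read '1': OPEN → RUN
  read '1': RUN → PASS
  read '1': PASS → RUN
  read '0': RUN → WAIT
  read '1': WAIT → WAIT
  read '0': WAIT → PASS
  read '1': PASS → RUN
  read '0': RUN → WAIT
  read '1': WAIT → WAIT
  read '1': WAIT → WAIT
  end WAIT, accepted
w3:
  start at OPEN
  read '0': OPEN → RECV
  read '1': RECV → SHUT
  read '1': SHUT → RECV
  read '0': RECV → RUN
  read '1': RUN → PASS
  read '0': PASS → RUN
  read '1': RUN → PASS
  read '1': PASS → RUN
  read '0': RUN → WAIT
  read '1': WAIT → WAIT
  read '0': WAIT → PASS
  read '0': PASS → RUN
  read '0': RUN → WAIT
  end WAIT, accepted

3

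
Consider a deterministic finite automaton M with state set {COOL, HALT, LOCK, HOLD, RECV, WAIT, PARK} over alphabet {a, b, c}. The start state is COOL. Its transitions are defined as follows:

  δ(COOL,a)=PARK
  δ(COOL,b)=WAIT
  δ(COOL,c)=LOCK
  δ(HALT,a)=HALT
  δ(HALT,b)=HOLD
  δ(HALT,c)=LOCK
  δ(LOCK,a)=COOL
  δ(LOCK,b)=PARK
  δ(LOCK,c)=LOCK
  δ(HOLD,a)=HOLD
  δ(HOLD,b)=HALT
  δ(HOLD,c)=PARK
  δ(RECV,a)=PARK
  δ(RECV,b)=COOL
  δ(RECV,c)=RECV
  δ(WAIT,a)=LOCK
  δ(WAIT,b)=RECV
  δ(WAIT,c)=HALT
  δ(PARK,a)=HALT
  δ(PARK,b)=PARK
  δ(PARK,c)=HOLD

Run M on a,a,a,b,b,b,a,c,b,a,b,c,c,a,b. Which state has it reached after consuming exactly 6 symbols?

Trace: COOL -a-> PARK -a-> HALT -a-> HALT -b-> HOLD -b-> HALT -b-> HOLD
After 6 symbols: HOLD.

HOLD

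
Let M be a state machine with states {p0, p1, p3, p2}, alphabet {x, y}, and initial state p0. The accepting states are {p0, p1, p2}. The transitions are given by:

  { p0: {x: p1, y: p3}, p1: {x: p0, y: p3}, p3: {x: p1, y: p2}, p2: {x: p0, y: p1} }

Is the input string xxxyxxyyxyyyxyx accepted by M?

Yes

p0 → p1 → p0 → p1 → p3 → p1 → p0 → p3 → p2 → p0 → p3 → p2 → p1 → p0 → p3 → p1
End state p1 is accepting.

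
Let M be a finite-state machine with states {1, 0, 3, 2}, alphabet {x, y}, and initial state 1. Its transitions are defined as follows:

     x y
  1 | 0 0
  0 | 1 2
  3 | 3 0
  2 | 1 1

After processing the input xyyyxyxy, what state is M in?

0

Trace: 1 -x-> 0 -y-> 2 -y-> 1 -y-> 0 -x-> 1 -y-> 0 -x-> 1 -y-> 0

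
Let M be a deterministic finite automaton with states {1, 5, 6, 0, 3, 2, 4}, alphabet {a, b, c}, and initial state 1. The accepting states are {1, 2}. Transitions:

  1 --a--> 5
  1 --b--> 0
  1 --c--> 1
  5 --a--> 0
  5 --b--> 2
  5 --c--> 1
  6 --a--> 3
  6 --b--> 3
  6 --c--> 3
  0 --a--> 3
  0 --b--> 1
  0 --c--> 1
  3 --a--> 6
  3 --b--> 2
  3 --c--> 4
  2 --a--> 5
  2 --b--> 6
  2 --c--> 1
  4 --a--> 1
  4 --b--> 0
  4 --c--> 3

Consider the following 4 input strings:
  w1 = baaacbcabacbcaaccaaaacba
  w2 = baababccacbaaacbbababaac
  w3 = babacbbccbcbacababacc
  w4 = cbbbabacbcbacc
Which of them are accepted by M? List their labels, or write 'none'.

w1: Trace: 1 -b-> 0 -a-> 3 -a-> 6 -a-> 3 -c-> 4 -b-> 0 -c-> 1 -a-> 5 -b-> 2 -a-> 5 -c-> 1 -b-> 0 -c-> 1 -a-> 5 -a-> 0 -c-> 1 -c-> 1 -a-> 5 -a-> 0 -a-> 3 -a-> 6 -c-> 3 -b-> 2 -a-> 5  → end 5, rejected
w2: Trace: 1 -b-> 0 -a-> 3 -a-> 6 -b-> 3 -a-> 6 -b-> 3 -c-> 4 -c-> 3 -a-> 6 -c-> 3 -b-> 2 -a-> 5 -a-> 0 -a-> 3 -c-> 4 -b-> 0 -b-> 1 -a-> 5 -b-> 2 -a-> 5 -b-> 2 -a-> 5 -a-> 0 -c-> 1  → end 1, accepted
w3: Trace: 1 -b-> 0 -a-> 3 -b-> 2 -a-> 5 -c-> 1 -b-> 0 -b-> 1 -c-> 1 -c-> 1 -b-> 0 -c-> 1 -b-> 0 -a-> 3 -c-> 4 -a-> 1 -b-> 0 -a-> 3 -b-> 2 -a-> 5 -c-> 1 -c-> 1  → end 1, accepted
w4: Trace: 1 -c-> 1 -b-> 0 -b-> 1 -b-> 0 -a-> 3 -b-> 2 -a-> 5 -c-> 1 -b-> 0 -c-> 1 -b-> 0 -a-> 3 -c-> 4 -c-> 3  → end 3, rejected

w2, w3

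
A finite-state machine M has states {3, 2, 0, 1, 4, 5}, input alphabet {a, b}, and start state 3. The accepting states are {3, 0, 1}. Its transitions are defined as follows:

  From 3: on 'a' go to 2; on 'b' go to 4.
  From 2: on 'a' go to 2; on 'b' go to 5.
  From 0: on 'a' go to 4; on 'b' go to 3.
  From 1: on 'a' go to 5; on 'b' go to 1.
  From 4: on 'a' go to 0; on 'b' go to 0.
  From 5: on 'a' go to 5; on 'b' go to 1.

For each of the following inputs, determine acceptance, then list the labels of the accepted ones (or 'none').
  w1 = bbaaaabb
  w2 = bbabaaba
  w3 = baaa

w3

w1: Trace: 3 -b-> 4 -b-> 0 -a-> 4 -a-> 0 -a-> 4 -a-> 0 -b-> 3 -b-> 4  → end 4, rejected
w2: Trace: 3 -b-> 4 -b-> 0 -a-> 4 -b-> 0 -a-> 4 -a-> 0 -b-> 3 -a-> 2  → end 2, rejected
w3: Trace: 3 -b-> 4 -a-> 0 -a-> 4 -a-> 0  → end 0, accepted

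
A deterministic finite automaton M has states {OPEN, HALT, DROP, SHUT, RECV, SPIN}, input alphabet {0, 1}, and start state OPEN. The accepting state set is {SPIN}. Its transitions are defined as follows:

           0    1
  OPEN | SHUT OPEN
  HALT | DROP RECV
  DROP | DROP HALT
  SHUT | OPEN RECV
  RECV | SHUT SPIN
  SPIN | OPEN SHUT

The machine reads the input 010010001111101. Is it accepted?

No

OPEN → SHUT → RECV → SHUT → OPEN → OPEN → SHUT → OPEN → SHUT → RECV → SPIN → SHUT → RECV → SPIN → OPEN → OPEN
End state OPEN is not accepting.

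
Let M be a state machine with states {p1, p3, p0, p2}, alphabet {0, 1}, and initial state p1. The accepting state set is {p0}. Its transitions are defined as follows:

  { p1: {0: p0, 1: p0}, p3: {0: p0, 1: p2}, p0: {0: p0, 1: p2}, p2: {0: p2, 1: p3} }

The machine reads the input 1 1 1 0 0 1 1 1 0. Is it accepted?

No

Trace: p1 -1-> p0 -1-> p2 -1-> p3 -0-> p0 -0-> p0 -1-> p2 -1-> p3 -1-> p2 -0-> p2
End state p2 is not accepting.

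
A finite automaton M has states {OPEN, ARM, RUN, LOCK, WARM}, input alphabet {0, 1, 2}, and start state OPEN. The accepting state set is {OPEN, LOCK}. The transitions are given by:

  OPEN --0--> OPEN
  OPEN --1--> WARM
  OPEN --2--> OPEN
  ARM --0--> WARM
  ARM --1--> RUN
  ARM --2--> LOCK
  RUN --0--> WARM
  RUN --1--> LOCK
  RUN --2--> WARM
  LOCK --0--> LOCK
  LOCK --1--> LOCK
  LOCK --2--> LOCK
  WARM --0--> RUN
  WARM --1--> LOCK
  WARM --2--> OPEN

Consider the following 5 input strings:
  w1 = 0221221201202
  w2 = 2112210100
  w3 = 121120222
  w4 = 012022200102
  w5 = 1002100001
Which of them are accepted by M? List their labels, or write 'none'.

w1, w2, w3, w5

w1:
  start at OPEN
  read '0': OPEN → OPEN
  read '2': OPEN → OPEN
  read '2': OPEN → OPEN
  read '1': OPEN → WARM
  read '2': WARM → OPEN
  read '2': OPEN → OPEN
  read '1': OPEN → WARM
  read '2': WARM → OPEN
  read '0': OPEN → OPEN
  read '1': OPEN → WARM
  read '2': WARM → OPEN
  read '0': OPEN → OPEN
  read '2': OPEN → OPEN
  end OPEN, accepted
w2:
  start at OPEN
  read '2': OPEN → OPEN
  read '1': OPEN → WARM
  read '1': WARM → LOCK
  read '2': LOCK → LOCK
  read '2': LOCK → LOCK
  read '1': LOCK → LOCK
  read '0': LOCK → LOCK
  read '1': LOCK → LOCK
  read '0': LOCK → LOCK
  read '0': LOCK → LOCK
  end LOCK, accepted
w3:
  start at OPEN
  read '1': OPEN → WARM
  read '2': WARM → OPEN
  read '1': OPEN → WARM
  read '1': WARM → LOCK
  read '2': LOCK → LOCK
  read '0': LOCK → LOCK
  read '2': LOCK → LOCK
  read '2': LOCK → LOCK
  read '2': LOCK → LOCK
  end LOCK, accepted
w4:
  start at OPEN
  read '0': OPEN → OPEN
  read '1': OPEN → WARM
  read '2': WARM → OPEN
  read '0': OPEN → OPEN
  read '2': OPEN → OPEN
  read '2': OPEN → OPEN
  read '2': OPEN → OPEN
  read '0': OPEN → OPEN
  read '0': OPEN → OPEN
  read '1': OPEN → WARM
  read '0': WARM → RUN
  read '2': RUN → WARM
  end WARM, rejected
w5:
  start at OPEN
  read '1': OPEN → WARM
  read '0': WARM → RUN
  read '0': RUN → WARM
  read '2': WARM → OPEN
  read '1': OPEN → WARM
  read '0': WARM → RUN
  read '0': RUN → WARM
  read '0': WARM → RUN
  read '0': RUN → WARM
  read '1': WARM → LOCK
  end LOCK, accepted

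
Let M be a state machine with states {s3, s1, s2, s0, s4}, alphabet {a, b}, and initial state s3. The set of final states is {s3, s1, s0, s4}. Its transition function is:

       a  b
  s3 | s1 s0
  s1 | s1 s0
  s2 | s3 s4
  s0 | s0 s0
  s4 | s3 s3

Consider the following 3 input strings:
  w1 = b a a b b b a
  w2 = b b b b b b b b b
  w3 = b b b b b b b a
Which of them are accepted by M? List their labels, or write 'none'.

w1, w2, w3

w1: s3 → s0 → s0 → s0 → s0 → s0 → s0 → s0  → end s0, accepted
w2: s3 → s0 → s0 → s0 → s0 → s0 → s0 → s0 → s0 → s0  → end s0, accepted
w3: s3 → s0 → s0 → s0 → s0 → s0 → s0 → s0 → s0  → end s0, accepted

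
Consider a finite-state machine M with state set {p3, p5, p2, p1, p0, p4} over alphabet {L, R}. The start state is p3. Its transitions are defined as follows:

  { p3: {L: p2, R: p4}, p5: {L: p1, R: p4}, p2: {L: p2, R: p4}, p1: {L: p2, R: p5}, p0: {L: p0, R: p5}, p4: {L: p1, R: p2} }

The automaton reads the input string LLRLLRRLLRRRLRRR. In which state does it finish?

start at p3
read 'L': p3 → p2
read 'L': p2 → p2
read 'R': p2 → p4
read 'L': p4 → p1
read 'L': p1 → p2
read 'R': p2 → p4
read 'R': p4 → p2
read 'L': p2 → p2
read 'L': p2 → p2
read 'R': p2 → p4
read 'R': p4 → p2
read 'R': p2 → p4
read 'L': p4 → p1
read 'R': p1 → p5
read 'R': p5 → p4
read 'R': p4 → p2

p2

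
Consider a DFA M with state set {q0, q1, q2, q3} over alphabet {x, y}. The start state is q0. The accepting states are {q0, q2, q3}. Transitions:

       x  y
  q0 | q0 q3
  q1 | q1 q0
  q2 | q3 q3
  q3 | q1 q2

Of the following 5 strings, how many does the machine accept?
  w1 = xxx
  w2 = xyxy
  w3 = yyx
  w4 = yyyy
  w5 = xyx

w1:
  start at q0
  read 'x': q0 → q0
  read 'x': q0 → q0
  read 'x': q0 → q0
  end q0, accepted
w2:
  start at q0
  read 'x': q0 → q0
  read 'y': q0 → q3
  read 'x': q3 → q1
  read 'y': q1 → q0
  end q0, accepted
w3:
  start at q0
  read 'y': q0 → q3
  read 'y': q3 → q2
  read 'x': q2 → q3
  end q3, accepted
w4:
  start at q0
  read 'y': q0 → q3
  read 'y': q3 → q2
  read 'y': q2 → q3
  read 'y': q3 → q2
  end q2, accepted
w5:
  start at q0
  read 'x': q0 → q0
  read 'y': q0 → q3
  read 'x': q3 → q1
  end q1, rejected

4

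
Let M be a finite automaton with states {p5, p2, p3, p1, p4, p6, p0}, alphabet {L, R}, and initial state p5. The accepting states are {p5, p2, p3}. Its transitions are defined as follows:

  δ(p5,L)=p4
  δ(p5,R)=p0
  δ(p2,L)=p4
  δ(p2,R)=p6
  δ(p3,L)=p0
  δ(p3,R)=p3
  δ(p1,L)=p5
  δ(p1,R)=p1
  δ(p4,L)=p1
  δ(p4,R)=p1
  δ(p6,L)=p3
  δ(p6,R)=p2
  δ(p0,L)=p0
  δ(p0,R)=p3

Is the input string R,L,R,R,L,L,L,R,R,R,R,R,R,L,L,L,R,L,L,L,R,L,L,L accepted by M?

No

p5 → p0 → p0 → p3 → p3 → p0 → p0 → p0 → p3 → p3 → p3 → p3 → p3 → p3 → p0 → p0 → p0 → p3 → p0 → p0 → p0 → p3 → p0 → p0 → p0
End state p0 is not accepting.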